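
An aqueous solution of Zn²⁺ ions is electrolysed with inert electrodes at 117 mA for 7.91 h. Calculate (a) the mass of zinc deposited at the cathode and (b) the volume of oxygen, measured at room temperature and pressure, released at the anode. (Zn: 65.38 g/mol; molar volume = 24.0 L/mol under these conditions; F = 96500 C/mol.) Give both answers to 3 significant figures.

1.13 g Zn; 0.207 L O₂

Q = 0.117 × 28476 = 3332 C; n(e⁻) = 3332 / 96500 = 0.03453 mol
Cathode: Zn²⁺ + 2e⁻ → Zn → n(Zn) = 0.03453/2 = 0.01727 mol → 1.13 g
Anode: 2H₂O → O₂ + 4H⁺ + 4e⁻ → n(O₂) = 0.03453/4 = 0.008633 mol → 0.207 L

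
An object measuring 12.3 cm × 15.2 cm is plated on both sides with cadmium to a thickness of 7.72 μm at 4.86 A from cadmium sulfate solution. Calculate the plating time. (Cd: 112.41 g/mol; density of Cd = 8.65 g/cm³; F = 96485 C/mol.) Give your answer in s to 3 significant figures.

882 s

Plated area = 2 × 12.3 × 15.2 = 373.9 cm²
Volume = 373.9 × 7.72×10⁻⁴ cm = 0.2887 cm³
m(Cd) = 0.2887 × 8.65 = 2.497 g
n(Cd) = 2.497 / 112.41 = 0.02221 mol; n(e⁻) = 2 × 0.02221 = 0.04442 mol
Q = 0.04442 × 96485 = 4286 C
t = 4286 / 4.86 = 881.9 s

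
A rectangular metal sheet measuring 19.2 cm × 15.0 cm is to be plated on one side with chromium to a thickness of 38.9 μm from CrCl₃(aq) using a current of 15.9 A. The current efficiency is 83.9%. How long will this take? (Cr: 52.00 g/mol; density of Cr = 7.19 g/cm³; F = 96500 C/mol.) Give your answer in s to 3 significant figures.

Plated area = 19.2 × 15.0 = 288.0 cm²
Volume = 288.0 × 38.9×10⁻⁴ cm = 1.120 cm³
m(Cr) = 1.120 × 7.19 = 8.053 g
n(Cr) = 8.053 / 52.00 = 0.1549 mol; n(e⁻) = 3 × 0.1549 = 0.4647 mol
Q = 0.4647 × 96500 / 0.839 = 53450 C
t = 53450 / 15.9 = 3362 s

3360 s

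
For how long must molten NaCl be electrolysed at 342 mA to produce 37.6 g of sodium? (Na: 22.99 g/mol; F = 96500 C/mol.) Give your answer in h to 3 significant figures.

n(Na) = 37.6 / 22.99 = 1.635 mol
Na⁺ + e⁻ → Na, so n(e⁻) = 1.635 mol
Q = 1.635 × 96500 = 1.578×10^5 C
t = Q / I = 1.578×10^5 / 0.342 = 4.614×10^5 s = 128 h

128 h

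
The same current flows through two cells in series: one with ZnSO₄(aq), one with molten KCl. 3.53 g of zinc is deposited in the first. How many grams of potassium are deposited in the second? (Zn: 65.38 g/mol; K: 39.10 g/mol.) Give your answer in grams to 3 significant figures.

n(Zn) = 3.53 / 65.38 = 0.05399 mol
Zn²⁺ + 2e⁻ → Zn, so n(e⁻) = 2 × 0.05399 = 0.1080 mol
Since the cells are in series, n(e⁻) in the K cell is also 0.1080 mol.
K⁺ + e⁻ → K, so n(K) = 0.1080 mol
m(K) = 0.1080 × 39.10 = 4.22 g

4.22 g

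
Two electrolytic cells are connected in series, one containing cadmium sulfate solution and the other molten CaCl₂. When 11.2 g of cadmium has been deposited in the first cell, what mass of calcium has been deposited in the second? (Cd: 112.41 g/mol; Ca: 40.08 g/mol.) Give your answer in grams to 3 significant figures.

n(Cd) = 11.2 / 112.41 = 0.09964 mol
Cd²⁺ + 2e⁻ → Cd, so n(e⁻) = 2 × 0.09964 = 0.1993 mol
Same current for the same time ⇒ same n(e⁻) = 0.1993 mol in both cells.
Ca²⁺ + 2e⁻ → Ca, so n(Ca) = 0.1993 / 2 = 0.09965 mol
m(Ca) = 0.09965 × 40.08 = 3.99 g

3.99 g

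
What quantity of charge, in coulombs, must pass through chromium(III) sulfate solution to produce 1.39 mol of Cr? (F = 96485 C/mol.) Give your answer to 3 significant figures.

Cr³⁺ + 3e⁻ → Cr, so n(e⁻) = 3 × 1.39 = 4.170 mol
Q = 4.170 × 96485 = 4.023×10^5 C

4.02×10^5 C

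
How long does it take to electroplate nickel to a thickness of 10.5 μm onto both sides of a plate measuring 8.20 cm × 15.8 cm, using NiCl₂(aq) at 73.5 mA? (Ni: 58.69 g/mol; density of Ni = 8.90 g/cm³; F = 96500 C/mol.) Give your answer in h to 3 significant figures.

30.1 h

Plated area = 2 × 8.20 × 15.8 = 259.1 cm²
Volume = 259.1 × 10.5×10⁻⁴ cm = 0.2721 cm³
m(Ni) = 0.2721 × 8.90 = 2.422 g
n(Ni) = 2.422 / 58.69 = 0.04127 mol; n(e⁻) = 2 × 0.04127 = 0.08254 mol
Q = 0.08254 × 96500 = 7965 C
t = 7965 / 0.0735 = 1.084×10^5 s = 30.1 h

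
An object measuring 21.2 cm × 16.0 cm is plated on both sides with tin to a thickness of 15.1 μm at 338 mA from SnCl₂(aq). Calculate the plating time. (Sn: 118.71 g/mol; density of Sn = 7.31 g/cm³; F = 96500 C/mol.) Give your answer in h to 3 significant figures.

10.0 h

Plated area = 2 × 21.2 × 16.0 = 678.4 cm²
Volume = 678.4 × 15.1×10⁻⁴ cm = 1.024 cm³
m(Sn) = 1.024 × 7.31 = 7.485 g
n(Sn) = 7.485 / 118.71 = 0.06305 mol; n(e⁻) = 2 × 0.06305 = 0.1261 mol
Q = 0.1261 × 96500 = 12170 C
t = 12170 / 0.338 = 36010 s = 10.0 h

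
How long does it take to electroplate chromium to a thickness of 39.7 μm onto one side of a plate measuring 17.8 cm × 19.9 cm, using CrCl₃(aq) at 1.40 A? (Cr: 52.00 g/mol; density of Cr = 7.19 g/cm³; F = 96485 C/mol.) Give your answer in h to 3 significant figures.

Plated area = 17.8 × 19.9 = 354.2 cm²
Volume = 354.2 × 39.7×10⁻⁴ cm = 1.406 cm³
m(Cr) = 1.406 × 7.19 = 10.11 g
n(Cr) = 10.11 / 52.00 = 0.1944 mol; n(e⁻) = 3 × 0.1944 = 0.5832 mol
Q = 0.5832 × 96485 = 56270 C
t = 56270 / 1.40 = 40190 s = 11.2 h

11.2 h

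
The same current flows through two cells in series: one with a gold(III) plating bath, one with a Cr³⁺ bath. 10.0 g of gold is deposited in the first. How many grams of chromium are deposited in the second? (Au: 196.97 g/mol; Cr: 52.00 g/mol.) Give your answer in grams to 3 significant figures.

2.64 g

n(Au) = 10.0 / 196.97 = 0.05077 mol
Au³⁺ + 3e⁻ → Au, so n(e⁻) = 3 × 0.05077 = 0.1523 mol
Since the cells are in series, n(e⁻) in the Cr cell is also 0.1523 mol.
Cr³⁺ + 3e⁻ → Cr, so n(Cr) = 0.1523 / 3 = 0.05077 mol
m(Cr) = 0.05077 × 52.00 = 2.64 g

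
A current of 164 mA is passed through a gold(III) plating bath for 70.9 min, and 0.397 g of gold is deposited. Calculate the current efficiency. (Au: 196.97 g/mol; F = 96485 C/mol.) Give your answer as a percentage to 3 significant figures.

83.6%

Q = 0.164 × 4254 = 697.7 C
n(e⁻) = 697.7 / 96485 = 0.007231 mol
Au³⁺ + 3e⁻ → Au, so theoretical n(Au) = 0.002410 mol → 0.4747 g
Efficiency = 0.397 / 0.4747 = 0.8363 = 83.6%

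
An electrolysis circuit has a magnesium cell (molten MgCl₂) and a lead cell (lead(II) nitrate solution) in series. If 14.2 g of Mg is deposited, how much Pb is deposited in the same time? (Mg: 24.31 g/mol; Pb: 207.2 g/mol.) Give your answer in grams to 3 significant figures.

n(Mg) = 14.2 / 24.31 = 0.5841 mol
Mg²⁺ + 2e⁻ → Mg, so n(e⁻) = 2 × 0.5841 = 1.168 mol
Since the cells are in series, n(e⁻) in the Pb cell is also 1.168 mol.
Pb²⁺ + 2e⁻ → Pb, so n(Pb) = 1.168 / 2 = 0.5840 mol
m(Pb) = 0.5840 × 207.2 = 121 g

121 g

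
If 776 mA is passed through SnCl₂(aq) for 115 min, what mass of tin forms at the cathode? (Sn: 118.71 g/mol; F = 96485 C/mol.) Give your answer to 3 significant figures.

3.29 g

Charge passed = 0.776 × 6900 = 5354 C
n(e⁻) = 5354 / 96485 = 0.05549 mol
Sn²⁺ + 2e⁻ → Sn, so n(Sn) = 0.05549 / 2 = 0.02775 mol
m = 0.02775 × 118.71 = 3.29 g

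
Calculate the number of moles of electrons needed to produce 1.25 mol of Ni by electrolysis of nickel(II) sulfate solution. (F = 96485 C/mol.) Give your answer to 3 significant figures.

2.50 mol

Ni²⁺ + 2e⁻ → Ni, so n(e⁻) = 2 × 1.25 = 2.500 mol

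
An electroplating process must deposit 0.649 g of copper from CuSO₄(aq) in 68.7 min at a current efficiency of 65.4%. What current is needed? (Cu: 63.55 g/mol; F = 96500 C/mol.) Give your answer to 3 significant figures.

0.731 A

n(Cu) = 0.649 / 63.55 = 0.01021 mol
Cu²⁺ + 2e⁻ → Cu, so n(e⁻) = 2 × 0.01021 = 0.02042 mol
Q = 0.02042 × 96500 / 0.654 = 3013 C
I = Q / t = 3013 / 4122 s = 0.731 A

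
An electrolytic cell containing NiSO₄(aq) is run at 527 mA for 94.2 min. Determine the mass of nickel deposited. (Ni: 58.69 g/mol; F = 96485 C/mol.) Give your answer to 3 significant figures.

Q = It = 0.527 × 5652 = 2979 C
n(e⁻) = Q/F = 2979/96485 = 0.03088 mol
Ni²⁺ + 2e⁻ → Ni, so n(Ni) = 0.03088 / 2 = 0.01544 mol
m = 0.01544 × 58.69 = 0.906 g

0.906 g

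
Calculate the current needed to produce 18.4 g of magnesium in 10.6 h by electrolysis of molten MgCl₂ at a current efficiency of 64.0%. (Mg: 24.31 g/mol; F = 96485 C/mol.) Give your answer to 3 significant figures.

5.98 A

n(Mg) = 18.4 / 24.31 = 0.7569 mol
Mg²⁺ + 2e⁻ → Mg, so n(e⁻) = 2 × 0.7569 = 1.514 mol
Q = 1.514 × 96485 / 0.640 = 2.282×10^5 C
I = Q / t = 2.282×10^5 / 38160 s = 5.98 A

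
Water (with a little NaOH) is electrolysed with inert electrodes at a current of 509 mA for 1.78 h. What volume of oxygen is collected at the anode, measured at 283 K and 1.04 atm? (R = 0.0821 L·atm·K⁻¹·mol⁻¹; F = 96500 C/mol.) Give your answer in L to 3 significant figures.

0.189 L

Charge passed = 0.509 × 6408 = 3262 C
Moles of electrons = 3262 / 96500 = 0.03380 mol
2H₂O → O₂ + 4H⁺ + 4e⁻, so n(O₂) = 0.03380 / 4 = 0.008450 mol
V = nRT/P = 0.008450 × 0.0821 × 283 / 1.04 = 0.1888 L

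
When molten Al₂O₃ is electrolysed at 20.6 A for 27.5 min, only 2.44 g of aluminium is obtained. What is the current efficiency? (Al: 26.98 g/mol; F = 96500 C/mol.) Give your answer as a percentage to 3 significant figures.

Q = 20.6 × 1650 = 33990 C
n(e⁻) = 33990 / 96500 = 0.3522 mol
Al³⁺ + 3e⁻ → Al, so theoretical n(Al) = 0.1174 mol → 3.167 g
Efficiency = 2.44 / 3.167 = 0.7704 = 77.0%

77.0%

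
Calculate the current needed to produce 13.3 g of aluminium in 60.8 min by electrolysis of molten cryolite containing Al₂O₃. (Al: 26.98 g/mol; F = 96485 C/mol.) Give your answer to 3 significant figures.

n(Al) = 13.3 / 26.98 = 0.4930 mol
Al³⁺ + 3e⁻ → Al, so n(e⁻) = 3 × 0.4930 = 1.479 mol
Q = 1.479 × 96485 = 1.427×10^5 C
I = Q / t = 1.427×10^5 / 3648 s = 39.1 A

39.1 A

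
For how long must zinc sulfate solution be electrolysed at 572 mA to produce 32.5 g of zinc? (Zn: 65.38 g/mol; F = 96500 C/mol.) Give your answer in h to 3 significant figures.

46.6 h

n(Zn) = 32.5 / 65.38 = 0.4971 mol
Zn²⁺ + 2e⁻ → Zn, so n(e⁻) = 2 × 0.4971 = 0.9942 mol
Q = 0.9942 × 96500 = 95940 C
t = Q / I = 95940 / 0.572 = 1.677×10^5 s = 46.6 h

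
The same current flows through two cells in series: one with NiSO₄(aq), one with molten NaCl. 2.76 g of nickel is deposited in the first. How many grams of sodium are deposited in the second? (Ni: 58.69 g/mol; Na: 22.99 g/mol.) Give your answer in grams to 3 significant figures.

n(Ni) = 2.76 / 58.69 = 0.04703 mol
Ni²⁺ + 2e⁻ → Ni, so n(e⁻) = 2 × 0.04703 = 0.09406 mol
The cells are in series, so the same charge (and hence the same n(e⁻) = 0.09406 mol) passes through both.
Na⁺ + e⁻ → Na, so n(Na) = 0.09406 mol
m(Na) = 0.09406 × 22.99 = 2.16 g

2.16 g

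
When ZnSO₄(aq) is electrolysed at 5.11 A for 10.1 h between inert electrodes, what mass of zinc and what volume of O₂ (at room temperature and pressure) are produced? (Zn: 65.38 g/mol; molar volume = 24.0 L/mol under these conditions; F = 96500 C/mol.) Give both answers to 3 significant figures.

Q = 5.11 × 36360 = 1.858×10^5 C; n(e⁻) = 1.858×10^5 / 96500 = 1.925 mol
Cathode: Zn²⁺ + 2e⁻ → Zn → n(Zn) = 1.925/2 = 0.9625 mol → 62.9 g
Anode: 2H₂O → O₂ + 4H⁺ + 4e⁻ → n(O₂) = 1.925/4 = 0.4813 mol → 11.6 L

62.9 g Zn; 11.6 L O₂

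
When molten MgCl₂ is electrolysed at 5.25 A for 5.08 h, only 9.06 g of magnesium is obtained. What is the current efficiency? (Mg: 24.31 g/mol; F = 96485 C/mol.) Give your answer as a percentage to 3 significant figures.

Q = 5.25 × 18288 = 96010 C
n(e⁻) = 96010 / 96485 = 0.9951 mol
Mg²⁺ + 2e⁻ → Mg, so theoretical n(Mg) = 0.4976 mol → 12.10 g
Efficiency = 9.06 / 12.10 = 0.7488 = 74.9%

74.9%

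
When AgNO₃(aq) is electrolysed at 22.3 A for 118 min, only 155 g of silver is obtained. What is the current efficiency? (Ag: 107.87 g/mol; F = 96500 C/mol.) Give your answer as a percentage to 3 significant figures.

87.8%

Q = 22.3 × 7080 = 1.579×10^5 C
n(e⁻) = 1.579×10^5 / 96500 = 1.636 mol
Ag⁺ + e⁻ → Ag, so theoretical n(Ag) = 1.636 mol → 176.5 g
Efficiency = 155 / 176.5 = 0.8782 = 87.8%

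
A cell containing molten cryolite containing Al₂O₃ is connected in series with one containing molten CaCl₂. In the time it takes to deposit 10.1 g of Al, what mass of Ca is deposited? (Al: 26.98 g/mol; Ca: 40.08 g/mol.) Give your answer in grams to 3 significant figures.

22.5 g

n(Al) = 10.1 / 26.98 = 0.3744 mol
Al³⁺ + 3e⁻ → Al, so n(e⁻) = 3 × 0.3744 = 1.123 mol
Since the cells are in series, n(e⁻) in the Ca cell is also 1.123 mol.
Ca²⁺ + 2e⁻ → Ca, so n(Ca) = 1.123 / 2 = 0.5615 mol
m(Ca) = 0.5615 × 40.08 = 22.5 g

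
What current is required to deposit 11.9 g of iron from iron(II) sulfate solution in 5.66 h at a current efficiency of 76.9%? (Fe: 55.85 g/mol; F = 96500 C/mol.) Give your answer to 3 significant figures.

2.62 A

n(Fe) = 11.9 / 55.85 = 0.2131 mol
Fe²⁺ + 2e⁻ → Fe, so n(e⁻) = 2 × 0.2131 = 0.4262 mol
Q = 0.4262 × 96500 / 0.769 = 53480 C
I = Q / t = 53480 / 20376 s = 2.62 A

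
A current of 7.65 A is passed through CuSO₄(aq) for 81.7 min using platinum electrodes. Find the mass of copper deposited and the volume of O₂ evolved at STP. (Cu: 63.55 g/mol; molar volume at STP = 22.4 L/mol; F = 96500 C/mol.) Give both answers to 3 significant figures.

12.3 g Cu; 2.18 L O₂

Q = 7.65 × 4902 = 37500 C; n(e⁻) = 37500 / 96500 = 0.3886 mol
Cathode: Cu²⁺ + 2e⁻ → Cu → n(Cu) = 0.3886/2 = 0.1943 mol → 12.3 g
Anode: 2H₂O → O₂ + 4H⁺ + 4e⁻ → n(O₂) = 0.3886/4 = 0.09715 mol → 2.18 L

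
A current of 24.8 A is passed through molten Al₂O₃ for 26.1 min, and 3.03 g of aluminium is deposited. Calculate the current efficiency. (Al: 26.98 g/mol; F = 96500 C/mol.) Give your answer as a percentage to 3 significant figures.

Q = 24.8 × 1566 = 38840 C
n(e⁻) = 38840 / 96500 = 0.4025 mol
Al³⁺ + 3e⁻ → Al, so theoretical n(Al) = 0.1342 mol → 3.621 g
Efficiency = 3.03 / 3.621 = 0.8368 = 83.7%

83.7%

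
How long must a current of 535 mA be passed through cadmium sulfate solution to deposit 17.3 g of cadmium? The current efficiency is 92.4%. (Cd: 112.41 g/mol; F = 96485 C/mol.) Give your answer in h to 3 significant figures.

16.7 h

n(Cd) = 17.3 / 112.41 = 0.1539 mol
Cd²⁺ + 2e⁻ → Cd, so n(e⁻) = 2 × 0.1539 = 0.3078 mol
Q = 0.3078 × 96485 / 0.924 = 32140 C
t = Q / I = 32140 / 0.535 = 60070 s = 16.7 h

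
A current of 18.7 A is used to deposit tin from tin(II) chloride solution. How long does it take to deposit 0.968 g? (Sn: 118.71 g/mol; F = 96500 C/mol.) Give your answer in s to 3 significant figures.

n(Sn) = 0.968 / 118.71 = 0.008154 mol
Sn²⁺ + 2e⁻ → Sn, so n(e⁻) = 2 × 0.008154 = 0.01631 mol
Q = 0.01631 × 96500 = 1574 C
t = Q / I = 1574 / 18.7 = 84.17 s

84.2 s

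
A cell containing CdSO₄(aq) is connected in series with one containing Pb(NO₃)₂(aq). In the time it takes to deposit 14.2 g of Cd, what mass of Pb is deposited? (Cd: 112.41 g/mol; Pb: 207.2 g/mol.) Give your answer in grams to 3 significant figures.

n(Cd) = 14.2 / 112.41 = 0.1263 mol
Cd²⁺ + 2e⁻ → Cd, so n(e⁻) = 2 × 0.1263 = 0.2526 mol
The cells are in series, so the same charge (and hence the same n(e⁻) = 0.2526 mol) passes through both.
Pb²⁺ + 2e⁻ → Pb, so n(Pb) = 0.2526 / 2 = 0.1263 mol
m(Pb) = 0.1263 × 207.2 = 26.2 g

26.2 g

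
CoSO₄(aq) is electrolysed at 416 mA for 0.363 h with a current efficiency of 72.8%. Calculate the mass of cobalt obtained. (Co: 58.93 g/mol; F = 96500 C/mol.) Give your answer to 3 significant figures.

Q = 0.416 × 1306.8 = 543.6 C
n(e⁻) = 543.6 / 96500 = 0.005633 mol
Co²⁺ + 2e⁻ → Co, so theoretical m(Co) = 0.002817 × 58.93 = 0.1660 g
Actual mass = 72.8% × 0.1660 = 0.121 g

0.121 g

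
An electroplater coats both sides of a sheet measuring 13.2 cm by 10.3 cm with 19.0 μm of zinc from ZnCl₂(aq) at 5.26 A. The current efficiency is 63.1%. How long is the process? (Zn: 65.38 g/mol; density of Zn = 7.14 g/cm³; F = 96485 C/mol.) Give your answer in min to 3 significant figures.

54.7 min

Plated area = 2 × 13.2 × 10.3 = 271.9 cm²
Volume = 271.9 × 19.0×10⁻⁴ cm = 0.5166 cm³
m(Zn) = 0.5166 × 7.14 = 3.689 g
n(Zn) = 3.689 / 65.38 = 0.05642 mol; n(e⁻) = 2 × 0.05642 = 0.1128 mol
Q = 0.1128 × 96485 / 0.631 = 17250 C
t = 17250 / 5.26 = 3279 s = 54.7 min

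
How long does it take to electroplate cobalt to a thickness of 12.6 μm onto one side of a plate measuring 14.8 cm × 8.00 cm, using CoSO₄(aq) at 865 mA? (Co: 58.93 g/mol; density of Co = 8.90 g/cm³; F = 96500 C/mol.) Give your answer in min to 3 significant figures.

Plated area = 14.8 × 8.00 = 118.4 cm²
Volume = 118.4 × 12.6×10⁻⁴ cm = 0.1492 cm³
m(Co) = 0.1492 × 8.90 = 1.328 g
n(Co) = 1.328 / 58.93 = 0.02254 mol; n(e⁻) = 2 × 0.02254 = 0.04508 mol
Q = 0.04508 × 96500 = 4350 C
t = 4350 / 0.865 = 5029 s = 83.8 min

83.8 min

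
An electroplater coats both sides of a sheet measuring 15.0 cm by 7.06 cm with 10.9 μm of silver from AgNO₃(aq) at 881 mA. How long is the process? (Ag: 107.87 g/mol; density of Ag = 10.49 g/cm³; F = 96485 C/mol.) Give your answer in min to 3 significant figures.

41.0 min

Plated area = 2 × 15.0 × 7.06 = 211.8 cm²
Volume = 211.8 × 10.9×10⁻⁴ cm = 0.2309 cm³
m(Ag) = 0.2309 × 10.49 = 2.422 g
n(Ag) = 2.422 / 107.87 = 0.02245 mol; n(e⁻) = 0.02245 mol
Q = 0.02245 × 96485 = 2166 C
t = 2166 / 0.881 = 2459 s = 41.0 min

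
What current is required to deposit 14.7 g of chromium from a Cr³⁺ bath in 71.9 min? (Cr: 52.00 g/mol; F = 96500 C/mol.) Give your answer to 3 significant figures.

19.0 A

n(Cr) = 14.7 / 52.00 = 0.2827 mol
Cr³⁺ + 3e⁻ → Cr, so n(e⁻) = 3 × 0.2827 = 0.8481 mol
Q = 0.8481 × 96500 = 81840 C
I = Q / t = 81840 / 4314 s = 19.0 A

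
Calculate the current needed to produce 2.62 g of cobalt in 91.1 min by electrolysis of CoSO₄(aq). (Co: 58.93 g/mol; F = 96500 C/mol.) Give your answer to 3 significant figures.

1.57 A

n(Co) = 2.62 / 58.93 = 0.04446 mol
Co²⁺ + 2e⁻ → Co, so n(e⁻) = 2 × 0.04446 = 0.08892 mol
Q = 0.08892 × 96500 = 8581 C
I = Q / t = 8581 / 5466 s = 1.57 A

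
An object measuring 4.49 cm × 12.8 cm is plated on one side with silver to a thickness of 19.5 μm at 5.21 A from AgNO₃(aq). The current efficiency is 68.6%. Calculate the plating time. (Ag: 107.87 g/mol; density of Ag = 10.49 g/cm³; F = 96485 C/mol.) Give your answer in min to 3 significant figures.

Plated area = 4.49 × 12.8 = 57.47 cm²
Volume = 57.47 × 19.5×10⁻⁴ cm = 0.1121 cm³
m(Ag) = 0.1121 × 10.49 = 1.176 g
n(Ag) = 1.176 / 107.87 = 0.01090 mol; n(e⁻) = 0.01090 mol
Q = 0.01090 × 96485 / 0.686 = 1533 C
t = 1533 / 5.21 = 294.2 s = 4.90 min

4.90 min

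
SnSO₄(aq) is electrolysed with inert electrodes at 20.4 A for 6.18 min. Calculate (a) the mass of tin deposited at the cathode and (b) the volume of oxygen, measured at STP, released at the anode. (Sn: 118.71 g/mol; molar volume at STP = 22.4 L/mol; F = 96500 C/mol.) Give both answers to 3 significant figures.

Q = 20.4 × 370.8 = 7564 C; n(e⁻) = 7564 / 96500 = 0.07838 mol
Cathode: Sn²⁺ + 2e⁻ → Sn → n(Sn) = 0.07838/2 = 0.03919 mol → 4.65 g
Anode: 2H₂O → O₂ + 4H⁺ + 4e⁻ → n(O₂) = 0.07838/4 = 0.01960 mol → 0.439 L

4.65 g Sn; 0.439 L O₂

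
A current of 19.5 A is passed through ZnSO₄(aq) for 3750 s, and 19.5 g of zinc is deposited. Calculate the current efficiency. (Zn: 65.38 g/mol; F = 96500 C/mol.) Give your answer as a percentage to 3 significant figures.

78.7%

Q = 19.5 × 3750 = 73130 C
n(e⁻) = 73130 / 96500 = 0.7578 mol
Zn²⁺ + 2e⁻ → Zn, so theoretical n(Zn) = 0.3789 mol → 24.77 g
Efficiency = 19.5 / 24.77 = 0.7872 = 78.7%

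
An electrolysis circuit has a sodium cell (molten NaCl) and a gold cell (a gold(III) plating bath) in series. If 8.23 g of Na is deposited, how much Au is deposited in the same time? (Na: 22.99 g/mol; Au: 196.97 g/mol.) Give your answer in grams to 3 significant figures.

n(Na) = 8.23 / 22.99 = 0.3580 mol
Na⁺ + e⁻ → Na, so n(e⁻) = 0.3580 mol
Since the cells are in series, n(e⁻) in the Au cell is also 0.3580 mol.
Au³⁺ + 3e⁻ → Au, so n(Au) = 0.3580 / 3 = 0.1193 mol
m(Au) = 0.1193 × 196.97 = 23.5 g

23.5 g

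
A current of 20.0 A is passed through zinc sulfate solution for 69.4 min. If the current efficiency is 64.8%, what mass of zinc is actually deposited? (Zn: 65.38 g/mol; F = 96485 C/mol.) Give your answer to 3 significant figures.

Q = 20.0 × 4164 = 83280 C
n(e⁻) = 83280 / 96485 = 0.8631 mol
Zn²⁺ + 2e⁻ → Zn, so theoretical m(Zn) = 0.4316 × 65.38 = 28.22 g
Actual mass = 64.8% × 28.22 = 18.3 g

18.3 g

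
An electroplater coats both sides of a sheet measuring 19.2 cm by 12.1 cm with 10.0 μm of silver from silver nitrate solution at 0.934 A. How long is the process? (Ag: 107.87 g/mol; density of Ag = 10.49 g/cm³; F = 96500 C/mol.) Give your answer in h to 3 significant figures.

1.30 h

Plated area = 2 × 19.2 × 12.1 = 464.6 cm²
Volume = 464.6 × 10.0×10⁻⁴ cm = 0.4646 cm³
m(Ag) = 0.4646 × 10.49 = 4.874 g
n(Ag) = 4.874 / 107.87 = 0.04518 mol; n(e⁻) = 0.04518 mol
Q = 0.04518 × 96500 = 4360 C
t = 4360 / 0.934 = 4668 s = 1.30 h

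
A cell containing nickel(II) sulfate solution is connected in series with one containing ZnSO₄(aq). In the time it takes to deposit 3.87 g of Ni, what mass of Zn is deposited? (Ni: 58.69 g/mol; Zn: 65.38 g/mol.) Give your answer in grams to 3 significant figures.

4.31 g

n(Ni) = 3.87 / 58.69 = 0.06594 mol
Ni²⁺ + 2e⁻ → Ni, so n(e⁻) = 2 × 0.06594 = 0.1319 mol
Since the cells are in series, n(e⁻) in the Zn cell is also 0.1319 mol.
Zn²⁺ + 2e⁻ → Zn, so n(Zn) = 0.1319 / 2 = 0.06595 mol
m(Zn) = 0.06595 × 65.38 = 4.31 g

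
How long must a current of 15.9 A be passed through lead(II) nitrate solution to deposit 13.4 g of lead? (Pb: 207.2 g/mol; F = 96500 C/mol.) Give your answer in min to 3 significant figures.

13.1 min

n(Pb) = 13.4 / 207.2 = 0.06467 mol
Pb²⁺ + 2e⁻ → Pb, so n(e⁻) = 2 × 0.06467 = 0.1293 mol
Q = 0.1293 × 96500 = 12480 C
t = Q / I = 12480 / 15.9 = 784.9 s = 13.1 min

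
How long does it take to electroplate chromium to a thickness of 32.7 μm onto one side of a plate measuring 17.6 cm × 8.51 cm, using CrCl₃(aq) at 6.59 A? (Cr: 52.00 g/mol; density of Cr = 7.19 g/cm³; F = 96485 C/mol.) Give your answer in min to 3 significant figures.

Plated area = 17.6 × 8.51 = 149.8 cm²
Volume = 149.8 × 32.7×10⁻⁴ cm = 0.4898 cm³
m(Cr) = 0.4898 × 7.19 = 3.522 g
n(Cr) = 3.522 / 52.00 = 0.06773 mol; n(e⁻) = 3 × 0.06773 = 0.2032 mol
Q = 0.2032 × 96485 = 19610 C
t = 19610 / 6.59 = 2976 s = 49.6 min

49.6 min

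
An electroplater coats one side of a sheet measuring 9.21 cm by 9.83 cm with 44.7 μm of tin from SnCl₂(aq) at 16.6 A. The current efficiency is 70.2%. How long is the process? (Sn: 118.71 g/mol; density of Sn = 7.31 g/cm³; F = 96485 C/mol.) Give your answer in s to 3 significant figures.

413 s

Plated area = 9.21 × 9.83 = 90.53 cm²
Volume = 90.53 × 44.7×10⁻⁴ cm = 0.4047 cm³
m(Sn) = 0.4047 × 7.31 = 2.958 g
n(Sn) = 2.958 / 118.71 = 0.02492 mol; n(e⁻) = 2 × 0.02492 = 0.04984 mol
Q = 0.04984 × 96485 / 0.702 = 6850 C
t = 6850 / 16.6 = 412.7 s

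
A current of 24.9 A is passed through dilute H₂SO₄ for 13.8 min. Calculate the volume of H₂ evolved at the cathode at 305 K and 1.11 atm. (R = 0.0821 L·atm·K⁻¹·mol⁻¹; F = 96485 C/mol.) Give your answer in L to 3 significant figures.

2.41 L

Q = It = 24.9 × 828 = 20620 C
n(e⁻) = Q/F = 20620/96485 = 0.2137 mol
2H⁺ + 2e⁻ → H₂, so n(H₂) = 0.2137 / 2 = 0.1069 mol
V = nRT/P = 0.1069 × 0.0821 × 305 / 1.11 = 2.412 L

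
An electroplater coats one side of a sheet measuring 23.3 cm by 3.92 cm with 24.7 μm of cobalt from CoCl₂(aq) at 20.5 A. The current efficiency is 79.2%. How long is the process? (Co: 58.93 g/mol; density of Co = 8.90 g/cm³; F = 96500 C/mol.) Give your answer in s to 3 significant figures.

405 s

Plated area = 23.3 × 3.92 = 91.34 cm²
Volume = 91.34 × 24.7×10⁻⁴ cm = 0.2256 cm³
m(Co) = 0.2256 × 8.90 = 2.008 g
n(Co) = 2.008 / 58.93 = 0.03407 mol; n(e⁻) = 2 × 0.03407 = 0.06814 mol
Q = 0.06814 × 96500 / 0.792 = 8302 C
t = 8302 / 20.5 = 405.0 s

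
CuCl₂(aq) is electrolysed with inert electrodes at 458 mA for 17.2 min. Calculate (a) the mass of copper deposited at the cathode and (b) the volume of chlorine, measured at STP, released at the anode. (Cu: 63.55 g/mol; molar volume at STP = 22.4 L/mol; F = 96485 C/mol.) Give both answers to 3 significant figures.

Q = 0.458 × 1032 = 472.7 C; n(e⁻) = 472.7 / 96485 = 0.004899 mol
Cathode: Cu²⁺ + 2e⁻ → Cu → n(Cu) = 0.004899/2 = 0.002450 mol → 0.156 g
Anode: 2Cl⁻ → Cl₂ + 2e⁻ → n(Cl₂) = 0.004899/2 = 0.002450 mol → 0.0549 L

0.156 g Cu; 0.0549 L Cl₂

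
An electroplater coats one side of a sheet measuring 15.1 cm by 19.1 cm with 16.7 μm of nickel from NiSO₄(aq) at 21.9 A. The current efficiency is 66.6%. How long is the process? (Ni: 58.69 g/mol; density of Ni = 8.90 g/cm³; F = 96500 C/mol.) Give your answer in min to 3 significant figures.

16.1 min

Plated area = 15.1 × 19.1 = 288.4 cm²
Volume = 288.4 × 16.7×10⁻⁴ cm = 0.4816 cm³
m(Ni) = 0.4816 × 8.90 = 4.286 g
n(Ni) = 4.286 / 58.69 = 0.07303 mol; n(e⁻) = 2 × 0.07303 = 0.1461 mol
Q = 0.1461 × 96500 / 0.666 = 21170 C
t = 21170 / 21.9 = 966.7 s = 16.1 min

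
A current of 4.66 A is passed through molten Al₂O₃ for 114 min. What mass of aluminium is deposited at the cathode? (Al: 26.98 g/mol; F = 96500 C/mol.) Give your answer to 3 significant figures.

2.97 g

Q = It = 4.66 × 6840 = 31870 C
Moles of electrons = 31870 / 96500 = 0.3303 mol
Al³⁺ + 3e⁻ → Al, so n(Al) = 0.3303 / 3 = 0.1101 mol
m = 0.1101 × 26.98 = 2.97 g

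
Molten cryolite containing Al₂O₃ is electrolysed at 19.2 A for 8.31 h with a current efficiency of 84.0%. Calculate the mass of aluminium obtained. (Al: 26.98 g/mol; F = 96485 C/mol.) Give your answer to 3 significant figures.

45.0 g

Q = 19.2 × 29916 = 5.744×10^5 C
n(e⁻) = 5.744×10^5 / 96485 = 5.953 mol
Al³⁺ + 3e⁻ → Al, so theoretical m(Al) = 1.984 × 26.98 = 53.53 g
Actual mass = 84.0% × 53.53 = 45.0 g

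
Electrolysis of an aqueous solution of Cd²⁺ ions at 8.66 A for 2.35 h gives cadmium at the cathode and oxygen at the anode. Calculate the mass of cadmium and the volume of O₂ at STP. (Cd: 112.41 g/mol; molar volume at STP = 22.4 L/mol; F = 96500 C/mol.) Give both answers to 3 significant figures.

42.7 g Cd; 4.25 L O₂

Q = 8.66 × 8460 = 73260 C; n(e⁻) = 73260 / 96500 = 0.7592 mol
Cathode: Cd²⁺ + 2e⁻ → Cd → n(Cd) = 0.7592/2 = 0.3796 mol → 42.7 g
Anode: 2H₂O → O₂ + 4H⁺ + 4e⁻ → n(O₂) = 0.7592/4 = 0.1898 mol → 4.25 L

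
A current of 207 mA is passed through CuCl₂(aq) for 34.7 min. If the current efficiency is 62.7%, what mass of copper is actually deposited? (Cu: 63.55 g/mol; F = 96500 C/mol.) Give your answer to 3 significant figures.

Q = 0.207 × 2082 = 431.0 C
n(e⁻) = 431.0 / 96500 = 0.004466 mol
Cu²⁺ + 2e⁻ → Cu, so theoretical m(Cu) = 0.002233 × 63.55 = 0.1419 g
Actual mass = 62.7% × 0.1419 = 0.0890 g

0.0890 g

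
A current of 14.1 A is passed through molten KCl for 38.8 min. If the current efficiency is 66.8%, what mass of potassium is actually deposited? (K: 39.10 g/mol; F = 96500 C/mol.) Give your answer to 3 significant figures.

Q = 14.1 × 2328 = 32820 C
n(e⁻) = 32820 / 96500 = 0.3401 mol
K⁺ + e⁻ → K, so theoretical m(K) = 0.3401 × 39.10 = 13.30 g
Actual mass = 66.8% × 13.30 = 8.88 g

8.88 g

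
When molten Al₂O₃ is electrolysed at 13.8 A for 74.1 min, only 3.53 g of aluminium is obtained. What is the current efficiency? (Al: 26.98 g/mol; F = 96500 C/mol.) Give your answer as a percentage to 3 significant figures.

61.7%

Q = 13.8 × 4446 = 61350 C
n(e⁻) = 61350 / 96500 = 0.6358 mol
Al³⁺ + 3e⁻ → Al, so theoretical n(Al) = 0.2119 mol → 5.717 g
Efficiency = 3.53 / 5.717 = 0.6175 = 61.7%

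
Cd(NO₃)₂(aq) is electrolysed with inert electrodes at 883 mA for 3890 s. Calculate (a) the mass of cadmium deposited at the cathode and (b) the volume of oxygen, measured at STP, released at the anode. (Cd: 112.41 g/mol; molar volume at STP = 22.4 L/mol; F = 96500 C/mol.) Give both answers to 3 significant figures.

Q = 0.883 × 3890 = 3435 C; n(e⁻) = 3435 / 96500 = 0.03560 mol
Cathode: Cd²⁺ + 2e⁻ → Cd → n(Cd) = 0.03560/2 = 0.01780 mol → 2.00 g
Anode: 2H₂O → O₂ + 4H⁺ + 4e⁻ → n(O₂) = 0.03560/4 = 0.008900 mol → 0.199 L

2.00 g Cd; 0.199 L O₂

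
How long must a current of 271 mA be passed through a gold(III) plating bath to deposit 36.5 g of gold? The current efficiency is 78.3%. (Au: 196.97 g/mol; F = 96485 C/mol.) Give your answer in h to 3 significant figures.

70.2 h

n(Au) = 36.5 / 196.97 = 0.1853 mol
Au³⁺ + 3e⁻ → Au, so n(e⁻) = 3 × 0.1853 = 0.5559 mol
Q = 0.5559 × 96485 / 0.783 = 68500 C
t = Q / I = 68500 / 0.271 = 2.528×10^5 s = 70.2 h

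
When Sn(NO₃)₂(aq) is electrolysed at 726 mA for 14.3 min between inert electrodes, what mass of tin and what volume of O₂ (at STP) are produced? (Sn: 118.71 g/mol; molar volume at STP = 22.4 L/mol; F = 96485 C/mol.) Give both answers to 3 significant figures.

0.383 g Sn; 0.0362 L O₂

Q = 0.726 × 858 = 622.9 C; n(e⁻) = 622.9 / 96485 = 0.006456 mol
Cathode: Sn²⁺ + 2e⁻ → Sn → n(Sn) = 0.006456/2 = 0.003228 mol → 0.383 g
Anode: 2H₂O → O₂ + 4H⁺ + 4e⁻ → n(O₂) = 0.006456/4 = 0.001614 mol → 0.0362 L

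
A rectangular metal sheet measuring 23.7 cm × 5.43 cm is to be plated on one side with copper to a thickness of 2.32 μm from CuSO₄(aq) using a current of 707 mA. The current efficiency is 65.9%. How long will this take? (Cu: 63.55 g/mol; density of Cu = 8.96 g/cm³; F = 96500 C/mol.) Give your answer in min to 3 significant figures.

Plated area = 23.7 × 5.43 = 128.7 cm²
Volume = 128.7 × 2.32×10⁻⁴ cm = 0.02986 cm³
m(Cu) = 0.02986 × 8.96 = 0.2675 g
n(Cu) = 0.2675 / 63.55 = 0.004209 mol; n(e⁻) = 2 × 0.004209 = 0.008418 mol
Q = 0.008418 × 96500 / 0.659 = 1233 C
t = 1233 / 0.707 = 1744 s = 29.1 min

29.1 min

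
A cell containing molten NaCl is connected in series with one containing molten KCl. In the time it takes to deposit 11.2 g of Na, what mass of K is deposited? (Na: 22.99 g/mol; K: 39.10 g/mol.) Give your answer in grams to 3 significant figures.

n(Na) = 11.2 / 22.99 = 0.4872 mol
Na⁺ + e⁻ → Na, so n(e⁻) = 0.4872 mol
The cells are in series, so the same charge (and hence the same n(e⁻) = 0.4872 mol) passes through both.
K⁺ + e⁻ → K, so n(K) = 0.4872 mol
m(K) = 0.4872 × 39.10 = 19.0 g

19.0 g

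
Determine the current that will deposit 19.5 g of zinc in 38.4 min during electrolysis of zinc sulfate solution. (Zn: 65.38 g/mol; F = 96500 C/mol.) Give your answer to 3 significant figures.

25.0 A

n(Zn) = 19.5 / 65.38 = 0.2983 mol
Zn²⁺ + 2e⁻ → Zn, so n(e⁻) = 2 × 0.2983 = 0.5966 mol
Q = 0.5966 × 96500 = 57570 C
I = Q / t = 57570 / 2304 s = 25.0 A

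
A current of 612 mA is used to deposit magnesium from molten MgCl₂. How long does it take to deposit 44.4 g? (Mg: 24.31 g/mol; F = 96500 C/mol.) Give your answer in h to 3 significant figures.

n(Mg) = 44.4 / 24.31 = 1.826 mol
Mg²⁺ + 2e⁻ → Mg, so n(e⁻) = 2 × 1.826 = 3.652 mol
Q = 3.652 × 96500 = 3.524×10^5 C
t = Q / I = 3.524×10^5 / 0.612 = 5.758×10^5 s = 160 h

160 h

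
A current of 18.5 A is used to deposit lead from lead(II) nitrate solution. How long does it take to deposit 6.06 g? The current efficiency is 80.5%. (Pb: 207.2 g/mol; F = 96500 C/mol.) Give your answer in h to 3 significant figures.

0.105 h

n(Pb) = 6.06 / 207.2 = 0.02925 mol
Pb²⁺ + 2e⁻ → Pb, so n(e⁻) = 2 × 0.02925 = 0.05850 mol
Q = 0.05850 × 96500 / 0.805 = 7013 C
t = Q / I = 7013 / 18.5 = 379.1 s = 0.105 h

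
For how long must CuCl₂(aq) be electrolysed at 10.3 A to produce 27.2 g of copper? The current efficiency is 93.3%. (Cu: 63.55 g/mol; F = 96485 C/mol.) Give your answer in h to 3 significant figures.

n(Cu) = 27.2 / 63.55 = 0.4280 mol
Cu²⁺ + 2e⁻ → Cu, so n(e⁻) = 2 × 0.4280 = 0.8560 mol
Q = 0.8560 × 96485 / 0.933 = 88520 C
t = Q / I = 88520 / 10.3 = 8594 s = 2.39 h

2.39 h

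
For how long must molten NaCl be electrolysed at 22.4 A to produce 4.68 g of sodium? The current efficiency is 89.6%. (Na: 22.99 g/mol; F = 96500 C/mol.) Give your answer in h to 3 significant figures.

0.272 h

n(Na) = 4.68 / 22.99 = 0.2036 mol
Na⁺ + e⁻ → Na, so n(e⁻) = 0.2036 mol
Q = 0.2036 × 96500 / 0.896 = 21930 C
t = Q / I = 21930 / 22.4 = 979.0 s = 0.272 h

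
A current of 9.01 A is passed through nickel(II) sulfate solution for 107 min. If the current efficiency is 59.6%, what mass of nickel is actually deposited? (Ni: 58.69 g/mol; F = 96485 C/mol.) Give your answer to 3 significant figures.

10.5 g

Q = 9.01 × 6420 = 57840 C
n(e⁻) = 57840 / 96485 = 0.5995 mol
Ni²⁺ + 2e⁻ → Ni, so theoretical m(Ni) = 0.2998 × 58.69 = 17.60 g
Actual mass = 59.6% × 17.60 = 10.5 g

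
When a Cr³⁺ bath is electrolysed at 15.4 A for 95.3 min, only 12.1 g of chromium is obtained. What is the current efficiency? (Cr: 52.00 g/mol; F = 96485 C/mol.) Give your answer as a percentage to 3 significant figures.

Q = 15.4 × 5718 = 88060 C
n(e⁻) = 88060 / 96485 = 0.9127 mol
Cr³⁺ + 3e⁻ → Cr, so theoretical n(Cr) = 0.3042 mol → 15.82 g
Efficiency = 12.1 / 15.82 = 0.7649 = 76.5%

76.5%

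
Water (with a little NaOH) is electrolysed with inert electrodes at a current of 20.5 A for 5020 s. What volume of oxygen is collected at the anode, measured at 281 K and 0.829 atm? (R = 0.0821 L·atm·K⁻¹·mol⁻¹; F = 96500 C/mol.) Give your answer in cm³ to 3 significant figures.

Charge passed = 20.5 × 5020 = 1.029×10^5 C
n(e⁻) = 1.029×10^5 / 96500 = 1.066 mol
2H₂O → O₂ + 4H⁺ + 4e⁻, so n(O₂) = 1.066 / 4 = 0.2665 mol
V = nRT/P = 0.2665 × 0.0821 × 281 / 0.829 = 7.416 L
= 7420 cm³

7420 cm³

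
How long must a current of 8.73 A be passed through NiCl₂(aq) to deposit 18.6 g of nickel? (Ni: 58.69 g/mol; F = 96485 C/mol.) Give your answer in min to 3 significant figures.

117 min

n(Ni) = 18.6 / 58.69 = 0.3169 mol
Ni²⁺ + 2e⁻ → Ni, so n(e⁻) = 2 × 0.3169 = 0.6338 mol
Q = 0.6338 × 96485 = 61150 C
t = Q / I = 61150 / 8.73 = 7005 s = 117 min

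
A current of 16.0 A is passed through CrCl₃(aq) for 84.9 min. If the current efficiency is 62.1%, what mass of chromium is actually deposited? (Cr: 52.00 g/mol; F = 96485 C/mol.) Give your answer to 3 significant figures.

9.09 g

Q = 16.0 × 5094 = 81500 C
n(e⁻) = 81500 / 96485 = 0.8447 mol
Cr³⁺ + 3e⁻ → Cr, so theoretical m(Cr) = 0.2816 × 52.00 = 14.64 g
Actual mass = 62.1% × 14.64 = 9.09 g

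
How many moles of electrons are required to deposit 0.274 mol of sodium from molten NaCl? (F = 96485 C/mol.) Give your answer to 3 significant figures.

0.274 mol

Na⁺ + e⁻ → Na, so n(e⁻) = 1 × 0.274 = 0.2740 mol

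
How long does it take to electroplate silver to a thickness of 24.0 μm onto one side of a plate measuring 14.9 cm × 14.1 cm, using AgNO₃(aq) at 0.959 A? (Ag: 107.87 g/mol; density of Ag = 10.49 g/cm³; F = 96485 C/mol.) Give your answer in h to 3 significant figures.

1.37 h

Plated area = 14.9 × 14.1 = 210.1 cm²
Volume = 210.1 × 24.0×10⁻⁴ cm = 0.5042 cm³
m(Ag) = 0.5042 × 10.49 = 5.289 g
n(Ag) = 5.289 / 107.87 = 0.04903 mol; n(e⁻) = 0.04903 mol
Q = 0.04903 × 96485 = 4731 C
t = 4731 / 0.959 = 4933 s = 1.37 h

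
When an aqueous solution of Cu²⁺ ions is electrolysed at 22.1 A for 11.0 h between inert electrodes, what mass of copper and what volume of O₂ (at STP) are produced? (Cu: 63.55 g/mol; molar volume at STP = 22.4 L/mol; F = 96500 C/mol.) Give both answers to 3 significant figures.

Q = 22.1 × 39600 = 8.752×10^5 C; n(e⁻) = 8.752×10^5 / 96500 = 9.069 mol
Cathode: Cu²⁺ + 2e⁻ → Cu → n(Cu) = 9.069/2 = 4.535 mol → 288 g
Anode: 2H₂O → O₂ + 4H⁺ + 4e⁻ → n(O₂) = 9.069/4 = 2.267 mol → 50.8 L

288 g Cu; 50.8 L O₂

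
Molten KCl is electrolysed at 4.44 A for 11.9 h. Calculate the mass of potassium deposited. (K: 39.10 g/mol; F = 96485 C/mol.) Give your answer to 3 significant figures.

Charge passed = 4.44 × 42840 = 1.902×10^5 C
Moles of electrons = 1.902×10^5 / 96485 = 1.971 mol
K⁺ + e⁻ → K, so n(K) = 1.971 mol
m = 1.971 × 39.10 = 77.1 g

77.1 g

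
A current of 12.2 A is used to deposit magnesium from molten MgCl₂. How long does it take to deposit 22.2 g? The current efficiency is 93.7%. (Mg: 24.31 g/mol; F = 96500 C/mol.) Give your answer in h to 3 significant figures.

4.28 h

n(Mg) = 22.2 / 24.31 = 0.9132 mol
Mg²⁺ + 2e⁻ → Mg, so n(e⁻) = 2 × 0.9132 = 1.826 mol
Q = 1.826 × 96500 / 0.937 = 1.881×10^5 C
t = Q / I = 1.881×10^5 / 12.2 = 15420 s = 4.28 h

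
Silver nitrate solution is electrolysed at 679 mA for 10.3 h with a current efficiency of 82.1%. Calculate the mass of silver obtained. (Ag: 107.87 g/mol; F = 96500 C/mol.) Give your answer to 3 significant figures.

Q = 0.679 × 37080 = 25180 C
n(e⁻) = 25180 / 96500 = 0.2609 mol
Ag⁺ + e⁻ → Ag, so theoretical m(Ag) = 0.2609 × 107.87 = 28.14 g
Actual mass = 82.1% × 28.14 = 23.1 g

23.1 g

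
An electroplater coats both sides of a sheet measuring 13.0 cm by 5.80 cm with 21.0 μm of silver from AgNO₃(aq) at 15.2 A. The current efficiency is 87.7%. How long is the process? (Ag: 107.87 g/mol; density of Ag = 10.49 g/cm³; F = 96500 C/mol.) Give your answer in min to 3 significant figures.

Plated area = 2 × 13.0 × 5.80 = 150.8 cm²
Volume = 150.8 × 21.0×10⁻⁴ cm = 0.3167 cm³
m(Ag) = 0.3167 × 10.49 = 3.322 g
n(Ag) = 3.322 / 107.87 = 0.03080 mol; n(e⁻) = 0.03080 mol
Q = 0.03080 × 96500 / 0.877 = 3389 C
t = 3389 / 15.2 = 223.0 s = 3.72 min

3.72 min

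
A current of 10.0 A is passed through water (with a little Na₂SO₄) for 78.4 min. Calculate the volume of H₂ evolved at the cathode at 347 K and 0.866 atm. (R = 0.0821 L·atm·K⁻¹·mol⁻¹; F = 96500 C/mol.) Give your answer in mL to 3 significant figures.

8020 mL

Q = 10.0 A × 4704 s = 47040 C
Moles of electrons = 47040 / 96500 = 0.4875 mol
2H⁺ + 2e⁻ → H₂, so n(H₂) = 0.4875 / 2 = 0.2438 mol
V = nRT/P = 0.2438 × 0.0821 × 347 / 0.866 = 8.020 L
= 8020 mL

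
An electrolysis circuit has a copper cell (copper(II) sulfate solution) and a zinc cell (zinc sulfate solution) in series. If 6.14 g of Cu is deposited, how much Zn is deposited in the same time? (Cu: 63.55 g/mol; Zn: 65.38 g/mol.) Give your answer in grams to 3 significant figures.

n(Cu) = 6.14 / 63.55 = 0.09662 mol
Cu²⁺ + 2e⁻ → Cu, so n(e⁻) = 2 × 0.09662 = 0.1932 mol
Since the cells are in series, n(e⁻) in the Zn cell is also 0.1932 mol.
Zn²⁺ + 2e⁻ → Zn, so n(Zn) = 0.1932 / 2 = 0.09660 mol
m(Zn) = 0.09660 × 65.38 = 6.32 g

6.32 g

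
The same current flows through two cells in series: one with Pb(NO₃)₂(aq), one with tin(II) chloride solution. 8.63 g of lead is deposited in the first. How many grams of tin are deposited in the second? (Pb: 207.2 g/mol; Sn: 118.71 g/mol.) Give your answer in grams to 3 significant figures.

4.94 g

n(Pb) = 8.63 / 207.2 = 0.04165 mol
Pb²⁺ + 2e⁻ → Pb, so n(e⁻) = 2 × 0.04165 = 0.08330 mol
Since the cells are in series, n(e⁻) in the Sn cell is also 0.08330 mol.
Sn²⁺ + 2e⁻ → Sn, so n(Sn) = 0.08330 / 2 = 0.04165 mol
m(Sn) = 0.04165 × 118.71 = 4.94 g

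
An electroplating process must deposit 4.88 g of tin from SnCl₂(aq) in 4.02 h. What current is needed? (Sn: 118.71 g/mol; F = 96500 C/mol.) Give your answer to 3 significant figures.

n(Sn) = 4.88 / 118.71 = 0.04111 mol
Sn²⁺ + 2e⁻ → Sn, so n(e⁻) = 2 × 0.04111 = 0.08222 mol
Q = 0.08222 × 96500 = 7934 C
I = Q / t = 7934 / 14472 s = 0.548 A

0.548 A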